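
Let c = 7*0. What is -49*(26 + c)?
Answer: -1274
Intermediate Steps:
c = 0
-49*(26 + c) = -49*(26 + 0) = -49*26 = -1274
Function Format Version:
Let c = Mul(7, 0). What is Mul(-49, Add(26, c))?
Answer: -1274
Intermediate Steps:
c = 0
Mul(-49, Add(26, c)) = Mul(-49, Add(26, 0)) = Mul(-49, 26) = -1274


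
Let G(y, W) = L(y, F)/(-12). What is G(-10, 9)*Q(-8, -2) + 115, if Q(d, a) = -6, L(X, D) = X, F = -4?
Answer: 110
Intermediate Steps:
G(y, W) = -y/12 (G(y, W) = y/(-12) = y*(-1/12) = -y/12)
G(-10, 9)*Q(-8, -2) + 115 = -1/12*(-10)*(-6) + 115 = (⅚)*(-6) + 115 = -5 + 115 = 110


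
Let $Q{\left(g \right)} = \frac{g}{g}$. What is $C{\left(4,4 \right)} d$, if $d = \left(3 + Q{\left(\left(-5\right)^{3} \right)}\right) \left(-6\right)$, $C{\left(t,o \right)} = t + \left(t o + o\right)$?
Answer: $-576$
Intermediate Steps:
$Q{\left(g \right)} = 1$
$C{\left(t,o \right)} = o + t + o t$ ($C{\left(t,o \right)} = t + \left(o t + o\right) = t + \left(o + o t\right) = o + t + o t$)
$d = -24$ ($d = \left(3 + 1\right) \left(-6\right) = 4 \left(-6\right) = -24$)
$C{\left(4,4 \right)} d = \left(4 + 4 + 4 \cdot 4\right) \left(-24\right) = \left(4 + 4 + 16\right) \left(-24\right) = 24 \left(-24\right) = -576$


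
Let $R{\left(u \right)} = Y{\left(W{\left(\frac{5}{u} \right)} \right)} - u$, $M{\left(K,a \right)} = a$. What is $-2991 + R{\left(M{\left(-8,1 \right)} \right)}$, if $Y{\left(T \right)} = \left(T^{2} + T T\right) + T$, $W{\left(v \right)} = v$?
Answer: $-2937$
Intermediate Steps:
$Y{\left(T \right)} = T + 2 T^{2}$ ($Y{\left(T \right)} = \left(T^{2} + T^{2}\right) + T = 2 T^{2} + T = T + 2 T^{2}$)
$R{\left(u \right)} = - u + \frac{5 \left(1 + \frac{10}{u}\right)}{u}$ ($R{\left(u \right)} = \frac{5}{u} \left(1 + 2 \frac{5}{u}\right) - u = \frac{5}{u} \left(1 + \frac{10}{u}\right) - u = \frac{5 \left(1 + \frac{10}{u}\right)}{u} - u = - u + \frac{5 \left(1 + \frac{10}{u}\right)}{u}$)
$-2991 + R{\left(M{\left(-8,1 \right)} \right)} = -2991 + \left(\left(-1\right) 1 + \frac{5}{1} + 50 \cdot 1^{-2}\right) = -2991 + \left(-1 + 5 \cdot 1 + 50 \cdot 1\right) = -2991 + \left(-1 + 5 + 50\right) = -2991 + 54 = -2937$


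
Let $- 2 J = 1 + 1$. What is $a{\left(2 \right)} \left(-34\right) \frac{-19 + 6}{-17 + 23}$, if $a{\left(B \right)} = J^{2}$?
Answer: $\frac{221}{3} \approx 73.667$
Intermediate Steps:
$J = -1$ ($J = - \frac{1 + 1}{2} = \left(- \frac{1}{2}\right) 2 = -1$)
$a{\left(B \right)} = 1$ ($a{\left(B \right)} = \left(-1\right)^{2} = 1$)
$a{\left(2 \right)} \left(-34\right) \frac{-19 + 6}{-17 + 23} = 1 \left(-34\right) \frac{-19 + 6}{-17 + 23} = - 34 \left(- \frac{13}{6}\right) = - 34 \left(\left(-13\right) \frac{1}{6}\right) = \left(-34\right) \left(- \frac{13}{6}\right) = \frac{221}{3}$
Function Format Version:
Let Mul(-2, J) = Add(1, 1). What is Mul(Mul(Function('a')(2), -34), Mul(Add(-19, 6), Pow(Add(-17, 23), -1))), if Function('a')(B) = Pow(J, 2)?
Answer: Rational(221, 3) ≈ 73.667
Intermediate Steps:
J = -1 (J = Mul(Rational(-1, 2), Add(1, 1)) = Mul(Rational(-1, 2), 2) = -1)
Function('a')(B) = 1 (Function('a')(B) = Pow(-1, 2) = 1)
Mul(Mul(Function('a')(2), -34), Mul(Add(-19, 6), Pow(Add(-17, 23), -1))) = Mul(Mul(1, -34), Mul(Add(-19, 6), Pow(Add(-17, 23), -1))) = Mul(-34, Mul(-13, Pow(6, -1))) = Mul(-34, Mul(-13, Rational(1, 6))) = Mul(-34, Rational(-13, 6)) = Rational(221, 3)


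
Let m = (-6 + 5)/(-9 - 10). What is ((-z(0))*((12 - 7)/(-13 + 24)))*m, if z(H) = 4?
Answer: -20/209 ≈ -0.095694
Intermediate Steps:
m = 1/19 (m = -1/(-19) = -1*(-1/19) = 1/19 ≈ 0.052632)
((-z(0))*((12 - 7)/(-13 + 24)))*m = ((-1*4)*((12 - 7)/(-13 + 24)))*(1/19) = -20/11*(1/19) = -4*5/11*(1/19) = -20/11*1/19 = -20/209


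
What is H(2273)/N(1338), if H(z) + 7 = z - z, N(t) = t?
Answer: -7/1338 ≈ -0.0052317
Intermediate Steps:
H(z) = -7 (H(z) = -7 + (z - z) = -7 + 0 = -7)
H(2273)/N(1338) = -7/1338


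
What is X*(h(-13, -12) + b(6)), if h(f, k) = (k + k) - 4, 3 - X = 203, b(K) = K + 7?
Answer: 3000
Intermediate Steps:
b(K) = 7 + K
X = -200 (X = 3 - 1*203 = 3 - 203 = -200)
h(f, k) = -4 + 2*k (h(f, k) = 2*k - 4 = -4 + 2*k)
X*(h(-13, -12) + b(6)) = -200*((-4 + 2*(-12)) + (7 + 6)) = -200*((-4 - 24) + 13) = -200*(-28 + 13) = -200*(-15) = 3000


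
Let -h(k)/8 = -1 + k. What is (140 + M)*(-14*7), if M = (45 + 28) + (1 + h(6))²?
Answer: -169932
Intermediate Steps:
h(k) = 8 - 8*k (h(k) = -8*(-1 + k) = 8 - 8*k)
M = 1594 (M = (45 + 28) + (1 + (8 - 8*6))² = 73 + (1 + (8 - 48))² = 73 + (1 - 40)² = 73 + (-39)² = 73 + 1521 = 1594)
(140 + M)*(-14*7) = (140 + 1594)*(-14*7) = 1734*(-98) = -169932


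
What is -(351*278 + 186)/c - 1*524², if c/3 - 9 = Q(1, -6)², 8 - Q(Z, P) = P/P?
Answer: -7978998/29 ≈ -2.7514e+5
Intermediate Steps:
Q(Z, P) = 7 (Q(Z, P) = 8 - P/P = 8 - 1*1 = 8 - 1 = 7)
c = 174 (c = 27 + 3*7² = 27 + 3*49 = 27 + 147 = 174)
-(351*278 + 186)/c - 1*524² = -(351*278 + 186)/174 - 1*524² = -(97578 + 186)/174 - 1*274576 = -97764/174 - 274576 = -1*16294/29 - 274576 = -16294/29 - 274576 = -7978998/29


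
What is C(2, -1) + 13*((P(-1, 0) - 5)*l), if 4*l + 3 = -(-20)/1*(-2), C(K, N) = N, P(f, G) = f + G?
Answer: 1675/2 ≈ 837.50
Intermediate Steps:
P(f, G) = G + f
l = -43/4 (l = -3/4 + (-(-20)/1*(-2))/4 = -3/4 + (-(-20)*(-2))/4 = -3/4 + (-4*(-5)*(-2))/4 = -3/4 + (20*(-2))/4 = -3/4 + (1/4)*(-40) = -3/4 - 10 = -43/4 ≈ -10.750)
C(2, -1) + 13*((P(-1, 0) - 5)*l) = -1 + 13*(((0 - 1) - 5)*(-43/4)) = -1 + 13*((-1 - 5)*(-43/4)) = -1 + 13*(-6*(-43/4)) = -1 + 13*(129/2) = -1 + 1677/2 = 1675/2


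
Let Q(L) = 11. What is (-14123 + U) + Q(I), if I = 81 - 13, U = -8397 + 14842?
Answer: -7667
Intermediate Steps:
U = 6445
I = 68
(-14123 + U) + Q(I) = (-14123 + 6445) + 11 = -7678 + 11 = -7667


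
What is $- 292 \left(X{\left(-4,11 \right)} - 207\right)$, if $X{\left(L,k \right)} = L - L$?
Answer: $60444$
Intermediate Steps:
$X{\left(L,k \right)} = 0$
$- 292 \left(X{\left(-4,11 \right)} - 207\right) = - 292 \left(0 - 207\right) = \left(-292\right) \left(-207\right) = 60444$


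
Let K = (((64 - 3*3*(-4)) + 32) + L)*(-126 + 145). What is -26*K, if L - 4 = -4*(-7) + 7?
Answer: -84474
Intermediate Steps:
L = 39 (L = 4 + (-4*(-7) + 7) = 4 + (28 + 7) = 4 + 35 = 39)
K = 3249 (K = (((64 - 3*3*(-4)) + 32) + 39)*(-126 + 145) = (((64 - 9*(-4)) + 32) + 39)*19 = (((64 + 36) + 32) + 39)*19 = ((100 + 32) + 39)*19 = (132 + 39)*19 = 171*19 = 3249)
-26*K = -26*3249 = -84474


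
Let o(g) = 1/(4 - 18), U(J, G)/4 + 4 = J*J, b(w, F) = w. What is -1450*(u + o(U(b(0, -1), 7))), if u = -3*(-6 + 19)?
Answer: 396575/7 ≈ 56654.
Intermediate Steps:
U(J, G) = -16 + 4*J² (U(J, G) = -16 + 4*(J*J) = -16 + 4*J²)
o(g) = -1/14 (o(g) = 1/(-14) = -1/14)
u = -39 (u = -3*13 = -39)
-1450*(u + o(U(b(0, -1), 7))) = -1450*(-39 - 1/14) = -1450*(-547/14) = 396575/7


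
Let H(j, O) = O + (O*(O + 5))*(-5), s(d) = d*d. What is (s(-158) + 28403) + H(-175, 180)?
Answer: -112953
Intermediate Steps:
s(d) = d²
H(j, O) = O - 5*O*(5 + O) (H(j, O) = O + (O*(5 + O))*(-5) = O - 5*O*(5 + O))
(s(-158) + 28403) + H(-175, 180) = ((-158)² + 28403) - 1*180*(24 + 5*180) = (24964 + 28403) - 1*180*(24 + 900) = 53367 - 1*180*924 = 53367 - 166320 = -112953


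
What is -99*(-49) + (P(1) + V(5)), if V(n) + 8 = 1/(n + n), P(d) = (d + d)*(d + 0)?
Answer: 48451/10 ≈ 4845.1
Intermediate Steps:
P(d) = 2*d² (P(d) = (2*d)*d = 2*d²)
V(n) = -8 + 1/(2*n) (V(n) = -8 + 1/(n + n) = -8 + 1/(2*n))
-99*(-49) + (P(1) + V(5)) = -99*(-49) + (2*1² + (-8 + (½)/5)) = 4851 + (2*1 + (-8 + (½)*(⅕))) = 4851 + (2 + (-8 + ⅒)) = 4851 + (2 - 79/10) = 4851 - 59/10 = 48451/10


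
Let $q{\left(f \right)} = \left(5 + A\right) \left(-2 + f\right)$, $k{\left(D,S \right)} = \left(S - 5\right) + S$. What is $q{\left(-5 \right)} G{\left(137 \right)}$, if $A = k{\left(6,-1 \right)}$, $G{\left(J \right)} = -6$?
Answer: $-84$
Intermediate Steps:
$k{\left(D,S \right)} = -5 + 2 S$ ($k{\left(D,S \right)} = \left(-5 + S\right) + S = -5 + 2 S$)
$A = -7$ ($A = -5 + 2 \left(-1\right) = -5 - 2 = -7$)
$q{\left(f \right)} = 4 - 2 f$ ($q{\left(f \right)} = \left(5 - 7\right) \left(-2 + f\right) = - 2 \left(-2 + f\right) = 4 - 2 f$)
$q{\left(-5 \right)} G{\left(137 \right)} = \left(4 - -10\right) \left(-6\right) = \left(4 + 10\right) \left(-6\right) = 14 \left(-6\right) = -84$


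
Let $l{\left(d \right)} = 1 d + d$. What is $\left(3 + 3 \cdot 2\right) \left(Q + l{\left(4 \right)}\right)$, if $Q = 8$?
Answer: $144$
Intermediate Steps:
$l{\left(d \right)} = 2 d$ ($l{\left(d \right)} = d + d = 2 d$)
$\left(3 + 3 \cdot 2\right) \left(Q + l{\left(4 \right)}\right) = \left(3 + 3 \cdot 2\right) \left(8 + 2 \cdot 4\right) = \left(3 + 6\right) \left(8 + 8\right) = 9 \cdot 16 = 144$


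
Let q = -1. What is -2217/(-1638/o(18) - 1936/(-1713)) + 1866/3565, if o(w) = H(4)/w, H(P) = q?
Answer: 80709104883/180061119820 ≈ 0.44823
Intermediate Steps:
H(P) = -1
o(w) = -1/w
-2217/(-1638/o(18) - 1936/(-1713)) + 1866/3565 = -2217/(-1638/((-1/18)) - 1936/(-1713)) + 1866/3565 = -2217/(-1638/((-1*1/18)) - 1936*(-1/1713)) + 1866*(1/3565) = -2217/(-1638/(-1/18) + 1936/1713) + 1866/3565 = -2217/(-1638*(-18) + 1936/1713) + 1866/3565 = -2217/(29484 + 1936/1713) + 1866/3565 = -2217/50508028/1713 + 1866/3565 = -2217*1713/50508028 + 1866/3565 = -3797721/50508028 + 1866/3565 = 80709104883/180061119820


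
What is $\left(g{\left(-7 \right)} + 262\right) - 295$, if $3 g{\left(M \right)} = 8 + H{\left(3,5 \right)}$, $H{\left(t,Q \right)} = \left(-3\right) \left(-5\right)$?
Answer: $- \frac{76}{3} \approx -25.333$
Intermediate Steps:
$H{\left(t,Q \right)} = 15$
$g{\left(M \right)} = \frac{23}{3}$ ($g{\left(M \right)} = \frac{8 + 15}{3} = \frac{1}{3} \cdot 23 = \frac{23}{3}$)
$\left(g{\left(-7 \right)} + 262\right) - 295 = \left(\frac{23}{3} + 262\right) - 295 = \frac{809}{3} - 295 = - \frac{76}{3}$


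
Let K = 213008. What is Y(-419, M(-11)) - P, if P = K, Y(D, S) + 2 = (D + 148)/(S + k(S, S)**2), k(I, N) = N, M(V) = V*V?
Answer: -3144453891/14762 ≈ -2.1301e+5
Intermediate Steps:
M(V) = V**2
Y(D, S) = -2 + (148 + D)/(S + S**2) (Y(D, S) = -2 + (D + 148)/(S + S**2) = -2 + (148 + D)/(S + S**2))
P = 213008
Y(-419, M(-11)) - P = (148 - 419 - 2*(-11)**2 - 2*((-11)**2)**2)/(((-11)**2)*(1 + (-11)**2)) - 1*213008 = (148 - 419 - 2*121 - 2*121**2)/(121*(1 + 121)) - 213008 = (1/121)*(148 - 419 - 242 - 2*14641)/122 - 213008 = (1/121)*(1/122)*(148 - 419 - 242 - 29282) - 213008 = (1/121)*(1/122)*(-29795) - 213008 = -29795/14762 - 213008 = -3144453891/14762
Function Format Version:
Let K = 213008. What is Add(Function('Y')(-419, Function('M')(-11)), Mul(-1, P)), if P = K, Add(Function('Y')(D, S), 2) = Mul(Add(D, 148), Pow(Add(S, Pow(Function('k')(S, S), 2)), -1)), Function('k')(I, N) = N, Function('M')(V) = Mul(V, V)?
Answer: Rational(-3144453891, 14762) ≈ -2.1301e+5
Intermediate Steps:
Function('M')(V) = Pow(V, 2)
Function('Y')(D, S) = Add(-2, Mul(Pow(Add(S, Pow(S, 2)), -1), Add(148, D))) (Function('Y')(D, S) = Add(-2, Mul(Add(D, 148), Pow(Add(S, Pow(S, 2)), -1))) = Add(-2, Mul(Add(148, D), Pow(Add(S, Pow(S, 2)), -1))) = Add(-2, Mul(Pow(Add(S, Pow(S, 2)), -1), Add(148, D))))
P = 213008
Add(Function('Y')(-419, Function('M')(-11)), Mul(-1, P)) = Add(Mul(Pow(Pow(-11, 2), -1), Pow(Add(1, Pow(-11, 2)), -1), Add(148, -419, Mul(-2, Pow(-11, 2)), Mul(-2, Pow(Pow(-11, 2), 2)))), Mul(-1, 213008)) = Add(Mul(Pow(121, -1), Pow(Add(1, 121), -1), Add(148, -419, Mul(-2, 121), Mul(-2, Pow(121, 2)))), -213008) = Add(Mul(Rational(1, 121), Pow(122, -1), Add(148, -419, -242, Mul(-2, 14641))), -213008) = Add(Mul(Rational(1, 121), Rational(1, 122), Add(148, -419, -242, -29282)), -213008) = Add(Mul(Rational(1, 121), Rational(1, 122), -29795), -213008) = Add(Rational(-29795, 14762), -213008) = Rational(-3144453891, 14762)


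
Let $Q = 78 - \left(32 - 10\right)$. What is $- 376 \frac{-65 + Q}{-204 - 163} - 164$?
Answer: $- \frac{63572}{367} \approx -173.22$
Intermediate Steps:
$Q = 56$ ($Q = 78 - \left(32 - 10\right) = 78 - 22 = 56$)
$- 376 \frac{-65 + Q}{-204 - 163} - 164 = - 376 \frac{-65 + 56}{-204 - 163} - 164 = - 376 \left(- \frac{9}{-367}\right) - 164 = - 376 \left(\left(-9\right) \left(- \frac{1}{367}\right)\right) - 164 = \left(-376\right) \frac{9}{367} - 164 = - \frac{3384}{367} - 164 = - \frac{63572}{367}$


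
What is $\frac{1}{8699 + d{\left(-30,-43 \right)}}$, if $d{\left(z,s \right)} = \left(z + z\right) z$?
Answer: $\frac{1}{10499} \approx 9.5247 \cdot 10^{-5}$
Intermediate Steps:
$d{\left(z,s \right)} = 2 z^{2}$ ($d{\left(z,s \right)} = 2 z z = 2 z^{2}$)
$\frac{1}{8699 + d{\left(-30,-43 \right)}} = \frac{1}{8699 + 2 \left(-30\right)^{2}} = \frac{1}{8699 + 2 \cdot 900} = \frac{1}{8699 + 1800} = \frac{1}{10499}$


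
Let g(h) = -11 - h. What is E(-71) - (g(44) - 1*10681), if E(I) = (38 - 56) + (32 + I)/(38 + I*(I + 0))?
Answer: 18145561/1693 ≈ 10718.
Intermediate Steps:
E(I) = -18 + (32 + I)/(38 + I²) (E(I) = -18 + (32 + I)/(38 + I*I) = -18 + (32 + I)/(38 + I²))
E(-71) - (g(44) - 1*10681) = (-652 - 71 - 18*(-71)²)/(38 + (-71)²) - ((-11 - 1*44) - 1*10681) = (-652 - 71 - 18*5041)/(38 + 5041) - ((-11 - 44) - 10681) = (-652 - 71 - 90738)/5079 - (-55 - 10681) = (1/5079)*(-91461) - 1*(-10736) = -30487/1693 + 10736 = 18145561/1693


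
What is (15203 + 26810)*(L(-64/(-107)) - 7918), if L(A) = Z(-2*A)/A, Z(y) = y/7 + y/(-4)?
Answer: -4657099037/14 ≈ -3.3265e+8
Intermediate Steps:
Z(y) = -3*y/28 (Z(y) = y*(⅐) + y*(-¼) = y/7 - y/4 = -3*y/28)
L(A) = 3/14 (L(A) = (-(-3)*A/14)/A = (3*A/14)/A = 3/14)
(15203 + 26810)*(L(-64/(-107)) - 7918) = (15203 + 26810)*(3/14 - 7918) = 42013*(-110849/14) = -4657099037/14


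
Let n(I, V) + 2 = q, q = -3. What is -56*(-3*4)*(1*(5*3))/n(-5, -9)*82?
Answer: -165312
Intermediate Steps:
n(I, V) = -5 (n(I, V) = -2 - 3 = -5)
-56*(-3*4)*(1*(5*3))/n(-5, -9)*82 = -56*(-3*4)*(1*(5*3))/(-5)*82 = -56*(-12*15)*(-1)/5*82 = -(-10080)*(-1)/5*82 = -56*36*82 = -2016*82 = -165312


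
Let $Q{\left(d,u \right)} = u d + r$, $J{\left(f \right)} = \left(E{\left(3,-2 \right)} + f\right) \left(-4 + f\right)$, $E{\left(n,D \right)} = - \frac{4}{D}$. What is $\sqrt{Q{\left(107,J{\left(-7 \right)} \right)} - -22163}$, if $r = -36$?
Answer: $2 \sqrt{7003} \approx 167.37$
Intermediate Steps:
$J{\left(f \right)} = \left(-4 + f\right) \left(2 + f\right)$ ($J{\left(f \right)} = \left(- \frac{4}{-2} + f\right) \left(-4 + f\right) = \left(\left(-4\right) \left(- \frac{1}{2}\right) + f\right) \left(-4 + f\right) = \left(2 + f\right) \left(-4 + f\right) = \left(-4 + f\right) \left(2 + f\right)$)
$Q{\left(d,u \right)} = -36 + d u$ ($Q{\left(d,u \right)} = u d - 36 = d u - 36 = -36 + d u$)
$\sqrt{Q{\left(107,J{\left(-7 \right)} \right)} - -22163} = \sqrt{\left(-36 + 107 \left(-8 + \left(-7\right)^{2} - -14\right)\right) - -22163} = \sqrt{\left(-36 + 107 \left(-8 + 49 + 14\right)\right) + \left(-129 + 22292\right)} = \sqrt{\left(-36 + 107 \cdot 55\right) + 22163} = \sqrt{\left(-36 + 5885\right) + 22163} = \sqrt{5849 + 22163} = \sqrt{28012} = 2 \sqrt{7003}$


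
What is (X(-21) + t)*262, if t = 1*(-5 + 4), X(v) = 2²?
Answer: 786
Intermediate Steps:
X(v) = 4
t = -1 (t = 1*(-1) = -1)
(X(-21) + t)*262 = (4 - 1)*262 = 3*262 = 786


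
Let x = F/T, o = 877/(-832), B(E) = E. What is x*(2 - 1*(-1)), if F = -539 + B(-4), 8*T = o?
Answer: 10842624/877 ≈ 12363.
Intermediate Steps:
o = -877/832 (o = 877*(-1/832) = -877/832 ≈ -1.0541)
T = -877/6656 (T = (1/8)*(-877/832) = -877/6656 ≈ -0.13176)
F = -543 (F = -539 - 4 = -543)
x = 3614208/877 (x = -543/(-877/6656) = -543*(-6656/877) = 3614208/877 ≈ 4121.1)
x*(2 - 1*(-1)) = 3614208*(2 - 1*(-1))/877 = 3614208*(2 + 1)/877 = (3614208/877)*3 = 10842624/877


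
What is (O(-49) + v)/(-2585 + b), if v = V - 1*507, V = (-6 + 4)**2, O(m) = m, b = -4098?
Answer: 552/6683 ≈ 0.082598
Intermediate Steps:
V = 4 (V = (-2)**2 = 4)
v = -503 (v = 4 - 1*507 = 4 - 507 = -503)
(O(-49) + v)/(-2585 + b) = (-49 - 503)/(-2585 - 4098) = -552/(-6683) = -552*(-1/6683) = 552/6683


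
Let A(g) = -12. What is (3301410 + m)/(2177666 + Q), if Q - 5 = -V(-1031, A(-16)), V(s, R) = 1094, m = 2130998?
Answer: 5432408/2176577 ≈ 2.4958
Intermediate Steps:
Q = -1089 (Q = 5 - 1*1094 = 5 - 1094 = -1089)
(3301410 + m)/(2177666 + Q) = (3301410 + 2130998)/(2177666 - 1089) = 5432408/2176577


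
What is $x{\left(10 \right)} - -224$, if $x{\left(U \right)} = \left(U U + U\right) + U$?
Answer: $344$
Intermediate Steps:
$x{\left(U \right)} = U^{2} + 2 U$ ($x{\left(U \right)} = \left(U^{2} + U\right) + U = \left(U + U^{2}\right) + U = U^{2} + 2 U$)
$x{\left(10 \right)} - -224 = 10 \left(2 + 10\right) - -224 = 10 \cdot 12 + 224 = 120 + 224 = 344$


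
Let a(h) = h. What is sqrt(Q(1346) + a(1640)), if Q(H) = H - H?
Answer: 2*sqrt(410) ≈ 40.497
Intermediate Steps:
Q(H) = 0
sqrt(Q(1346) + a(1640)) = sqrt(0 + 1640) = sqrt(1640) = 2*sqrt(410)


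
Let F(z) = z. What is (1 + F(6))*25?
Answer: 175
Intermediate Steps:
(1 + F(6))*25 = (1 + 6)*25 = 7*25 = 175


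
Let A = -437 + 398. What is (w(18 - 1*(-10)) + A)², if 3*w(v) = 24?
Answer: 961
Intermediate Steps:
w(v) = 8 (w(v) = (⅓)*24 = 8)
A = -39
(w(18 - 1*(-10)) + A)² = (8 - 39)² = (-31)² = 961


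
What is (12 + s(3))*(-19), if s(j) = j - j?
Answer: -228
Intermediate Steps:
s(j) = 0
(12 + s(3))*(-19) = (12 + 0)*(-19) = 12*(-19) = -228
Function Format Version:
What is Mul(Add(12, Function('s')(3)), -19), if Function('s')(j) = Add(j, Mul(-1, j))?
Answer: -228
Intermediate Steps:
Function('s')(j) = 0
Mul(Add(12, Function('s')(3)), -19) = Mul(Add(12, 0), -19) = Mul(12, -19) = -228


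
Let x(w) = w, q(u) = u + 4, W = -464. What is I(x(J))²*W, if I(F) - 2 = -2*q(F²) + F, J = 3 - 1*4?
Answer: -37584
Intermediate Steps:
q(u) = 4 + u
J = -1 (J = 3 - 4 = -1)
I(F) = -6 + F - 2*F² (I(F) = 2 + (-2*(4 + F²) + F) = 2 + ((-8 - 2*F²) + F) = 2 + (-8 + F - 2*F²) = -6 + F - 2*F²)
I(x(J))²*W = (-6 - 1 - 2*(-1)²)²*(-464) = (-6 - 1 - 2*1)²*(-464) = (-6 - 1 - 2)²*(-464) = (-9)²*(-464) = 81*(-464) = -37584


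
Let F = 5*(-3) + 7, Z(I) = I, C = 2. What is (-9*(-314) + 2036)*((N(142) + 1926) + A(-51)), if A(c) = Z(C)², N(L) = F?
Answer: 9344764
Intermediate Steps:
F = -8 (F = -15 + 7 = -8)
N(L) = -8
A(c) = 4 (A(c) = 2² = 4)
(-9*(-314) + 2036)*((N(142) + 1926) + A(-51)) = (-9*(-314) + 2036)*((-8 + 1926) + 4) = (2826 + 2036)*(1918 + 4) = 4862*1922 = 9344764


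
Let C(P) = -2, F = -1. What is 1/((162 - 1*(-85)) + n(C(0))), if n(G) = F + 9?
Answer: 1/255 ≈ 0.0039216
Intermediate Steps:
n(G) = 8 (n(G) = -1 + 9 = 8)
1/((162 - 1*(-85)) + n(C(0))) = 1/((162 - 1*(-85)) + 8) = 1/((162 + 85) + 8) = 1/(247 + 8) = 1/255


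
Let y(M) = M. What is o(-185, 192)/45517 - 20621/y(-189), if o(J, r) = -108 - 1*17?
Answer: 938582432/8602713 ≈ 109.10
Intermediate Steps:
o(J, r) = -125 (o(J, r) = -108 - 17 = -125)
o(-185, 192)/45517 - 20621/y(-189) = -125/45517 - 20621/(-189) = -125*1/45517 - 20621*(-1/189) = -125/45517 + 20621/189 = 938582432/8602713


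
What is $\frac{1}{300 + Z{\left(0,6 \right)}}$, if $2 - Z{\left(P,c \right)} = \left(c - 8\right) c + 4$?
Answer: $\frac{1}{310} \approx 0.0032258$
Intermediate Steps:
$Z{\left(P,c \right)} = -2 - c \left(-8 + c\right)$ ($Z{\left(P,c \right)} = 2 - \left(\left(c - 8\right) c + 4\right) = 2 - \left(\left(-8 + c\right) c + 4\right) = 2 - \left(c \left(-8 + c\right) + 4\right) = 2 - \left(4 + c \left(-8 + c\right)\right) = -2 - c \left(-8 + c\right)$)
$\frac{1}{300 + Z{\left(0,6 \right)}} = \frac{1}{300 - -10} = \frac{1}{300 + 10} = \frac{1}{310}$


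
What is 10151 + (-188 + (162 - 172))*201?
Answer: -29647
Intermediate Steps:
10151 + (-188 + (162 - 172))*201 = 10151 + (-188 - 10)*201 = 10151 - 198*201 = 10151 - 39798 = -29647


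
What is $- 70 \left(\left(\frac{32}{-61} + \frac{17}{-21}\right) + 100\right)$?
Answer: $- \frac{1263910}{183} \approx -6906.6$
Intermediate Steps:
$- 70 \left(\left(\frac{32}{-61} + \frac{17}{-21}\right) + 100\right) = - 70 \left(\left(32 \left(- \frac{1}{61}\right) + 17 \left(- \frac{1}{21}\right)\right) + 100\right) = - 70 \left(\left(- \frac{32}{61} - \frac{17}{21}\right) + 100\right) = - 70 \left(- \frac{1709}{1281} + 100\right) = \left(-70\right) \frac{126391}{1281} = - \frac{1263910}{183}$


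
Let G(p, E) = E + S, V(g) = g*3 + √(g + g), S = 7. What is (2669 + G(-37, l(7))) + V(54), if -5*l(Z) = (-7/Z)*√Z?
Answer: 2838 + 6*√3 + √7/5 ≈ 2848.9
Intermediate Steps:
l(Z) = 7/(5*√Z) (l(Z) = -(-7/Z)*√Z/5 = -(-7)/(5*√Z) = 7/(5*√Z))
V(g) = 3*g + √2*√g (V(g) = 3*g + √(2*g) = 3*g + √2*√g)
G(p, E) = 7 + E (G(p, E) = E + 7 = 7 + E)
(2669 + G(-37, l(7))) + V(54) = (2669 + (7 + 7/(5*√7))) + (3*54 + √2*√54) = (2669 + (7 + 7*(√7/7)/5)) + (162 + √2*(3*√6)) = (2669 + (7 + √7/5)) + (162 + 6*√3) = (2676 + √7/5) + (162 + 6*√3) = 2838 + 6*√3 + √7/5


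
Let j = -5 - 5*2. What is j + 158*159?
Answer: 25107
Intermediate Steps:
j = -15 (j = -5 - 10 = -15)
j + 158*159 = -15 + 158*159 = -15 + 25122 = 25107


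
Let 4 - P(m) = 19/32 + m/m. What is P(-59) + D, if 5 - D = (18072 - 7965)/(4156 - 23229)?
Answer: 4843725/610336 ≈ 7.9362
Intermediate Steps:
D = 105472/19073 (D = 5 - (18072 - 7965)/(4156 - 23229) = 5 - 10107/(-19073) = 5 - 10107*(-1)/19073 = 5 - 1*(-10107/19073) = 5 + 10107/19073 = 105472/19073 ≈ 5.5299)
P(m) = 77/32 (P(m) = 4 - (19/32 + m/m) = 4 - (19*(1/32) + 1) = 4 - (19/32 + 1) = 4 - 1*51/32 = 4 - 51/32 = 77/32)
P(-59) + D = 77/32 + 105472/19073 = 4843725/610336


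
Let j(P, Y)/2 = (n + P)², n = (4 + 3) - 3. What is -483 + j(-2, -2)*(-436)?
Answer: -3971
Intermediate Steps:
n = 4 (n = 7 - 3 = 4)
j(P, Y) = 2*(4 + P)²
-483 + j(-2, -2)*(-436) = -483 + (2*(4 - 2)²)*(-436) = -483 + (2*2²)*(-436) = -483 + (2*4)*(-436) = -483 + 8*(-436) = -483 - 3488 = -3971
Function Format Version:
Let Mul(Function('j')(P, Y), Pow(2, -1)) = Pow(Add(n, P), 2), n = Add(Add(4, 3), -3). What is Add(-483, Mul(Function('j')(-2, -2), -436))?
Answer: -3971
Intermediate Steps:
n = 4 (n = Add(7, -3) = 4)
Function('j')(P, Y) = Mul(2, Pow(Add(4, P), 2))
Add(-483, Mul(Function('j')(-2, -2), -436)) = Add(-483, Mul(Mul(2, Pow(Add(4, -2), 2)), -436)) = Add(-483, Mul(Mul(2, Pow(2, 2)), -436)) = Add(-483, Mul(Mul(2, 4), -436)) = Add(-483, Mul(8, -436)) = Add(-483, -3488) = -3971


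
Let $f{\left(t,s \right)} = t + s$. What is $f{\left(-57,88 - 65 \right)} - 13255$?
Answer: $-13289$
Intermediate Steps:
$f{\left(t,s \right)} = s + t$
$f{\left(-57,88 - 65 \right)} - 13255 = \left(\left(88 - 65\right) - 57\right) - 13255 = \left(23 - 57\right) - 13255 = -34 - 13255 = -13289$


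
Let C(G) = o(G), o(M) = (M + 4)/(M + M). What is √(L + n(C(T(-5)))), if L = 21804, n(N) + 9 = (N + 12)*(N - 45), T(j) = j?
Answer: √2125171/10 ≈ 145.78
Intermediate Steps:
o(M) = (4 + M)/(2*M) (o(M) = (4 + M)/((2*M)) = (4 + M)*(1/(2*M)) = (4 + M)/(2*M))
C(G) = (4 + G)/(2*G)
n(N) = -9 + (-45 + N)*(12 + N) (n(N) = -9 + (N + 12)*(N - 45) = -9 + (12 + N)*(-45 + N) = -9 + (-45 + N)*(12 + N))
√(L + n(C(T(-5)))) = √(21804 + (-549 + ((½)*(4 - 5)/(-5))² - 33*(4 - 5)/(2*(-5)))) = √(21804 + (-549 + ((½)*(-⅕)*(-1))² - 33*(-1)*(-1)/(2*5))) = √(21804 + (-549 + (⅒)² - 33*⅒)) = √(21804 + (-549 + 1/100 - 33/10)) = √(21804 - 55229/100) = √(2125171/100) = √2125171/10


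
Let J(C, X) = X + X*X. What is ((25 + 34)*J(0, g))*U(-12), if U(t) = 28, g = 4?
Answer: 33040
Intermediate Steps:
J(C, X) = X + X²
((25 + 34)*J(0, g))*U(-12) = ((25 + 34)*(4*(1 + 4)))*28 = (59*(4*5))*28 = (59*20)*28 = 1180*28 = 33040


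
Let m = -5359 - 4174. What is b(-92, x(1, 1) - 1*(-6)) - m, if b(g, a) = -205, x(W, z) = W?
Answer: 9328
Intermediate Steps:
m = -9533
b(-92, x(1, 1) - 1*(-6)) - m = -205 - 1*(-9533) = -205 + 9533 = 9328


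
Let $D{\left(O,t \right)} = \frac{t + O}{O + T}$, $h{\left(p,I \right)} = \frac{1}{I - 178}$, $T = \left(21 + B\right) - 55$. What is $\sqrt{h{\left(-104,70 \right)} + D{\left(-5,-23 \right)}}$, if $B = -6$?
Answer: $\frac{\sqrt{4965}}{90} \approx 0.78292$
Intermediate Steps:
$T = -40$ ($T = \left(21 - 6\right) - 55 = 15 - 55 = -40$)
$h{\left(p,I \right)} = \frac{1}{-178 + I}$
$D{\left(O,t \right)} = \frac{O + t}{-40 + O}$ ($D{\left(O,t \right)} = \frac{t + O}{O - 40} = \frac{O + t}{-40 + O}$)
$\sqrt{h{\left(-104,70 \right)} + D{\left(-5,-23 \right)}} = \sqrt{\frac{1}{-178 + 70} + \frac{-5 - 23}{-40 - 5}} = \sqrt{\frac{1}{-108} + \frac{1}{-45} \left(-28\right)} = \sqrt{- \frac{1}{108} - - \frac{28}{45}} = \sqrt{- \frac{1}{108} + \frac{28}{45}} = \sqrt{\frac{331}{540}} = \frac{\sqrt{4965}}{90}$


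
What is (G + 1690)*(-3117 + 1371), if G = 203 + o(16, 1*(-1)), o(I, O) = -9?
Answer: -3289464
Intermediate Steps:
G = 194 (G = 203 - 9 = 194)
(G + 1690)*(-3117 + 1371) = (194 + 1690)*(-3117 + 1371) = 1884*(-1746) = -3289464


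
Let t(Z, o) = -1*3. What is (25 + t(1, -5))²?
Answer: 484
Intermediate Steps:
t(Z, o) = -3
(25 + t(1, -5))² = (25 - 3)² = 22² = 484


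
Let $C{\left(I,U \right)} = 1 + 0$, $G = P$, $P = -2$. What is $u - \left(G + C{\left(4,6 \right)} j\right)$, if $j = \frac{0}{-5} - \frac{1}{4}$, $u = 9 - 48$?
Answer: $- \frac{147}{4} \approx -36.75$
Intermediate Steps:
$u = -39$ ($u = 9 - 48 = -39$)
$j = - \frac{1}{4}$ ($j = 0 \left(- \frac{1}{5}\right) - \frac{1}{4} = 0 - \frac{1}{4} = - \frac{1}{4} \approx -0.25$)
$G = -2$
$C{\left(I,U \right)} = 1$
$u - \left(G + C{\left(4,6 \right)} j\right) = -39 - \left(-2 + 1 \left(- \frac{1}{4}\right)\right) = -39 - \left(-2 - \frac{1}{4}\right) = -39 - - \frac{9}{4} = -39 + \frac{9}{4} = - \frac{147}{4}$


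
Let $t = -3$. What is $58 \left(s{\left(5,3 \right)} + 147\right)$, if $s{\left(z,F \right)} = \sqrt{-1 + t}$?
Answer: $8526 + 116 i \approx 8526.0 + 116.0 i$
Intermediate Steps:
$s{\left(z,F \right)} = 2 i$ ($s{\left(z,F \right)} = \sqrt{-1 - 3} = \sqrt{-4} = 2 i$)
$58 \left(s{\left(5,3 \right)} + 147\right) = 58 \left(2 i + 147\right) = 58 \left(147 + 2 i\right) = 8526 + 116 i$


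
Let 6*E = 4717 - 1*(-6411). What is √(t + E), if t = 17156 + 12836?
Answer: 2*√71655/3 ≈ 178.46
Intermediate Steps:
E = 5564/3 (E = (4717 - 1*(-6411))/6 = (4717 + 6411)/6 = (⅙)*11128 = 5564/3 ≈ 1854.7)
t = 29992
√(t + E) = √(29992 + 5564/3) = √(95540/3) = 2*√71655/3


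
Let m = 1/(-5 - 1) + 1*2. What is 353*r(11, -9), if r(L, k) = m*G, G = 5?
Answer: 19415/6 ≈ 3235.8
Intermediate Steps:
m = 11/6 (m = 1/(-6) + 2 = -⅙ + 2 = 11/6 ≈ 1.8333)
r(L, k) = 55/6 (r(L, k) = (11/6)*5 = 55/6)
353*r(11, -9) = 353*(55/6) = 19415/6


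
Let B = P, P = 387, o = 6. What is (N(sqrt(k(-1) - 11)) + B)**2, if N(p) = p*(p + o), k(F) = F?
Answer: 140193 + 9000*I*sqrt(3) ≈ 1.4019e+5 + 15588.0*I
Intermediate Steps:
B = 387
N(p) = p*(6 + p) (N(p) = p*(p + 6) = p*(6 + p))
(N(sqrt(k(-1) - 11)) + B)**2 = (sqrt(-1 - 11)*(6 + sqrt(-1 - 11)) + 387)**2 = (sqrt(-12)*(6 + sqrt(-12)) + 387)**2 = ((2*I*sqrt(3))*(6 + 2*I*sqrt(3)) + 387)**2 = (2*I*sqrt(3)*(6 + 2*I*sqrt(3)) + 387)**2 = (387 + 2*I*sqrt(3)*(6 + 2*I*sqrt(3)))**2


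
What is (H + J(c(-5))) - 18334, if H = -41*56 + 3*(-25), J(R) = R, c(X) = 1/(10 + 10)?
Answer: -414099/20 ≈ -20705.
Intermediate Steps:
c(X) = 1/20
H = -2371 (H = -2296 - 75 = -2371)
(H + J(c(-5))) - 18334 = (-2371 + 1/20) - 18334 = -47419/20 - 18334 = -414099/20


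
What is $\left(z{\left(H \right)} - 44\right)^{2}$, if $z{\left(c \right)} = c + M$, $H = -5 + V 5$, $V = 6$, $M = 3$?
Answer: $256$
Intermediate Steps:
$H = 25$ ($H = -5 + 6 \cdot 5 = -5 + 30 = 25$)
$z{\left(c \right)} = 3 + c$ ($z{\left(c \right)} = c + 3 = 3 + c$)
$\left(z{\left(H \right)} - 44\right)^{2} = \left(\left(3 + 25\right) - 44\right)^{2} = \left(28 - 44\right)^{2} = \left(-16\right)^{2} = 256$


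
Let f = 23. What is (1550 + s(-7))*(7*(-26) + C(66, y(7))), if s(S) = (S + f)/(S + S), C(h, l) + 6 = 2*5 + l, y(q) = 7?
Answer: -1853982/7 ≈ -2.6485e+5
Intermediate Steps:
C(h, l) = 4 + l (C(h, l) = -6 + (2*5 + l) = -6 + (10 + l) = 4 + l)
s(S) = (23 + S)/(2*S) (s(S) = (S + 23)/(S + S) = (23 + S)/((2*S)) = (23 + S)*(1/(2*S)) = (23 + S)/(2*S))
(1550 + s(-7))*(7*(-26) + C(66, y(7))) = (1550 + (½)*(23 - 7)/(-7))*(7*(-26) + (4 + 7)) = (1550 + (½)*(-⅐)*16)*(-182 + 11) = (1550 - 8/7)*(-171) = (10842/7)*(-171) = -1853982/7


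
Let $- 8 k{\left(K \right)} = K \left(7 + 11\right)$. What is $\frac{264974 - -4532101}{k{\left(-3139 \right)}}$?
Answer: $\frac{6396100}{9417} \approx 679.21$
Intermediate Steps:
$k{\left(K \right)} = - \frac{9 K}{4}$ ($k{\left(K \right)} = - \frac{K \left(7 + 11\right)}{8} = - \frac{K 18}{8} = - \frac{18 K}{8} = - \frac{9 K}{4}$)
$\frac{264974 - -4532101}{k{\left(-3139 \right)}} = \frac{264974 - -4532101}{\left(- \frac{9}{4}\right) \left(-3139\right)} = \frac{264974 + 4532101}{\frac{28251}{4}} = 4797075 \cdot \frac{4}{28251} = \frac{6396100}{9417}$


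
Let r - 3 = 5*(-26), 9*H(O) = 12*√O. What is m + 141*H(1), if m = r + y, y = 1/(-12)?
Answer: 731/12 ≈ 60.917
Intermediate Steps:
H(O) = 4*√O/3 (H(O) = (12*√O)/9 = 4*√O/3)
y = -1/12 ≈ -0.083333
r = -127 (r = 3 + 5*(-26) = 3 - 130 = -127)
m = -1525/12 (m = -127 - 1/12 = -1525/12 ≈ -127.08)
m + 141*H(1) = -1525/12 + 141*(4*√1/3) = -1525/12 + 141*((4/3)*1) = -1525/12 + 141*(4/3) = -1525/12 + 188 = 731/12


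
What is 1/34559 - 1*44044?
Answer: -1522116595/34559 ≈ -44044.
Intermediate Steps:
1/34559 - 1*44044 = 1/34559 - 44044 = -1522116595/34559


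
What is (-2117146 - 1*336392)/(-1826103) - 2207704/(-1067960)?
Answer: 277157305833/81258539995 ≈ 3.4108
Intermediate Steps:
(-2117146 - 1*336392)/(-1826103) - 2207704/(-1067960) = (-2117146 - 336392)*(-1/1826103) - 2207704*(-1/1067960) = -2453538*(-1/1826103) + 275963/133495 = 817846/608701 + 275963/133495 = 277157305833/81258539995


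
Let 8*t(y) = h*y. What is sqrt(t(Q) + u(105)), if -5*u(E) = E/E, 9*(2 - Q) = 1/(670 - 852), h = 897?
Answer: sqrt(39534495)/420 ≈ 14.971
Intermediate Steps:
Q = 3277/1638 (Q = 2 - 1/(9*(670 - 852)) = 2 - 1/9/(-182) = 2 - 1/9*(-1/182) = 2 + 1/1638 = 3277/1638 ≈ 2.0006)
t(y) = 897*y/8 (t(y) = (897*y)/8 = 897*y/8)
u(E) = -1/5 (u(E) = -E/(5*E) = -1/5*1 = -1/5)
sqrt(t(Q) + u(105)) = sqrt((897/8)*(3277/1638) - 1/5) = sqrt(75371/336 - 1/5) = sqrt(376519/1680) = sqrt(39534495)/420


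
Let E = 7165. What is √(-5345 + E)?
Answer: 2*√455 ≈ 42.661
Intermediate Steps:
√(-5345 + E) = √(-5345 + 7165) = √1820 = 2*√455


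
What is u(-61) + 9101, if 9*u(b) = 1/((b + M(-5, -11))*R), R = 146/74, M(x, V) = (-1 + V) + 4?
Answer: 412575596/45333 ≈ 9101.0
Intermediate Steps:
M(x, V) = 3 + V
R = 73/37 (R = 146*(1/74) = 73/37 ≈ 1.9730)
u(b) = 37/(657*(-8 + b)) (u(b) = (1/((b + (3 - 11))*(73/37)))/9 = ((37/73)/(b - 8))/9 = ((37/73)/(-8 + b))/9 = (37/(73*(-8 + b)))/9 = 37/(657*(-8 + b)))
u(-61) + 9101 = 37/(657*(-8 - 61)) + 9101 = (37/657)/(-69) + 9101 = (37/657)*(-1/69) + 9101 = -37/45333 + 9101 = 412575596/45333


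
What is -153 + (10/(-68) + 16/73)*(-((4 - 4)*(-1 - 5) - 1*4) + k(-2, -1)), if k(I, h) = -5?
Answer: -379925/2482 ≈ -153.07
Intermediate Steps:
-153 + (10/(-68) + 16/73)*(-((4 - 4)*(-1 - 5) - 1*4) + k(-2, -1)) = -153 + (10/(-68) + 16/73)*(-((4 - 4)*(-1 - 5) - 1*4) - 5) = -153 + (10*(-1/68) + 16*(1/73))*(-(0*(-6) - 4) - 5) = -153 + (-5/34 + 16/73)*(-(0 - 4) - 5) = -153 + 179*(-1*(-4) - 5)/2482 = -153 + 179*(4 - 5)/2482 = -153 + (179/2482)*(-1) = -153 - 179/2482 = -379925/2482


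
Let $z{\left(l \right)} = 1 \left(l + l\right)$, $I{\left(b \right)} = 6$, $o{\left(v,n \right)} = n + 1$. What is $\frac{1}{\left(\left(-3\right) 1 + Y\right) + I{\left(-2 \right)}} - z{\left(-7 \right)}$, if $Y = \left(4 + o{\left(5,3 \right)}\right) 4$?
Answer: $\frac{491}{35} \approx 14.029$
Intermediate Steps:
$o{\left(v,n \right)} = 1 + n$
$Y = 32$ ($Y = \left(4 + \left(1 + 3\right)\right) 4 = \left(4 + 4\right) 4 = 8 \cdot 4 = 32$)
$z{\left(l \right)} = 2 l$ ($z{\left(l \right)} = 1 \cdot 2 l = 2 l$)
$\frac{1}{\left(\left(-3\right) 1 + Y\right) + I{\left(-2 \right)}} - z{\left(-7 \right)} = \frac{1}{\left(\left(-3\right) 1 + 32\right) + 6} - 2 \left(-7\right) = \frac{1}{\left(-3 + 32\right) + 6} - -14 = \frac{1}{29 + 6} + 14 = \frac{1}{35} + 14 = \frac{491}{35}$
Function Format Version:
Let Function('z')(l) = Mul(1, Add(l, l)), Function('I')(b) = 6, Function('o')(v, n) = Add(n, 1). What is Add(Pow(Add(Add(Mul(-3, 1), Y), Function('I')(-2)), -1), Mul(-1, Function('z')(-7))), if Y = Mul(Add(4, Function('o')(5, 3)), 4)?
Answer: Rational(491, 35) ≈ 14.029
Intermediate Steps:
Function('o')(v, n) = Add(1, n)
Y = 32 (Y = Mul(Add(4, Add(1, 3)), 4) = Mul(Add(4, 4), 4) = Mul(8, 4) = 32)
Function('z')(l) = Mul(2, l) (Function('z')(l) = Mul(1, Mul(2, l)) = Mul(2, l))
Add(Pow(Add(Add(Mul(-3, 1), Y), Function('I')(-2)), -1), Mul(-1, Function('z')(-7))) = Add(Pow(Add(Add(Mul(-3, 1), 32), 6), -1), Mul(-1, Mul(2, -7))) = Add(Pow(Add(Add(-3, 32), 6), -1), Mul(-1, -14)) = Add(Pow(Add(29, 6), -1), 14) = Add(Pow(35, -1), 14) = Add(Rational(1, 35), 14) = Rational(491, 35)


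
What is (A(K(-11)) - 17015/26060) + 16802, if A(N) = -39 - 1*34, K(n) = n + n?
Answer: 87188145/5212 ≈ 16728.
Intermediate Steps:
K(n) = 2*n
A(N) = -73 (A(N) = -39 - 34 = -73)
(A(K(-11)) - 17015/26060) + 16802 = (-73 - 17015/26060) + 16802 = (-73 - 17015*1/26060) + 16802 = (-73 - 3403/5212) + 16802 = -383879/5212 + 16802 = 87188145/5212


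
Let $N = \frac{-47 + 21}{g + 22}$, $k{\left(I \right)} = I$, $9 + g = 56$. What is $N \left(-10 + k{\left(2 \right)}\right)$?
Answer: $\frac{208}{69} \approx 3.0145$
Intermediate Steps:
$g = 47$ ($g = -9 + 56 = 47$)
$N = - \frac{26}{69}$ ($N = \frac{-47 + 21}{47 + 22} = - \frac{26}{69} \approx -0.37681$)
$N \left(-10 + k{\left(2 \right)}\right) = - \frac{26 \left(-10 + 2\right)}{69} = \left(- \frac{26}{69}\right) \left(-8\right) = \frac{208}{69}$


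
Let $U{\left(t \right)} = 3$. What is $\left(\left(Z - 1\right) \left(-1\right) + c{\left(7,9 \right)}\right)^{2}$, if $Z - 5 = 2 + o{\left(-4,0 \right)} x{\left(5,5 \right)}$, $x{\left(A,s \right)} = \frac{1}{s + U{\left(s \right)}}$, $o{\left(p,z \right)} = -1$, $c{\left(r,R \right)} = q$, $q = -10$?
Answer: $\frac{16129}{64} \approx 252.02$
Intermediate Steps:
$c{\left(r,R \right)} = -10$
$x{\left(A,s \right)} = \frac{1}{3 + s}$ ($x{\left(A,s \right)} = \frac{1}{s + 3} = \frac{1}{3 + s}$)
$Z = \frac{55}{8}$ ($Z = 5 + \left(2 - \frac{1}{3 + 5}\right) = 5 + \left(2 - \frac{1}{8}\right) = 5 + \frac{15}{8} = \frac{55}{8} \approx 6.875$)
$\left(\left(Z - 1\right) \left(-1\right) + c{\left(7,9 \right)}\right)^{2} = \left(\left(\frac{55}{8} - 1\right) \left(-1\right) - 10\right)^{2} = \left(\frac{47}{8} \left(-1\right) - 10\right)^{2} = \left(- \frac{47}{8} - 10\right)^{2} = \left(- \frac{127}{8}\right)^{2} = \frac{16129}{64}$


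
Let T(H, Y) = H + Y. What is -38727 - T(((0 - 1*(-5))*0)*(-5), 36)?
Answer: -38763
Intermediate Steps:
-38727 - T(((0 - 1*(-5))*0)*(-5), 36) = -38727 - (((0 - 1*(-5))*0)*(-5) + 36) = -38727 - (((0 + 5)*0)*(-5) + 36) = -38727 - ((5*0)*(-5) + 36) = -38727 - (0*(-5) + 36) = -38727 - (0 + 36) = -38727 - 1*36 = -38727 - 36 = -38763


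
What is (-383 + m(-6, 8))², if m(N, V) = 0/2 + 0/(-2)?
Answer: 146689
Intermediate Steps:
m(N, V) = 0 (m(N, V) = 0*(½) + 0*(-½) = 0 + 0 = 0)
(-383 + m(-6, 8))² = (-383 + 0)² = (-383)² = 146689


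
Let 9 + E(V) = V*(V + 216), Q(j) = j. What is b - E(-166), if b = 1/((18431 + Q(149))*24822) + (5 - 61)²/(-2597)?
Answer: 203069167733933/24443216280 ≈ 8307.8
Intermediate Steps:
E(V) = -9 + V*(216 + V) (E(V) = -9 + V*(V + 216) = -9 + V*(216 + V))
b = -29516336587/24443216280 (b = 1/((18431 + 149)*24822) + (5 - 61)²/(-2597) = (1/24822)/18580 + (-56)²*(-1/2597) = (1/18580)*(1/24822) + 3136*(-1/2597) = 1/461192760 - 64/53 = -29516336587/24443216280 ≈ -1.2075)
b - E(-166) = -29516336587/24443216280 - (-9 + (-166)² + 216*(-166)) = -29516336587/24443216280 - (-9 + 27556 - 35856) = -29516336587/24443216280 - 1*(-8309) = -29516336587/24443216280 + 8309 = 203069167733933/24443216280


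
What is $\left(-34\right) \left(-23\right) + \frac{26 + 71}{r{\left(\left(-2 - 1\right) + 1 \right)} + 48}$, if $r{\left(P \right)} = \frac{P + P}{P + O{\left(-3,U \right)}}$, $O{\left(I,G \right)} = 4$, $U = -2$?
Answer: $\frac{36069}{46} \approx 784.11$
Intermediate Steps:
$r{\left(P \right)} = \frac{2 P}{4 + P}$ ($r{\left(P \right)} = \frac{P + P}{P + 4} = \frac{2 P}{4 + P}$)
$\left(-34\right) \left(-23\right) + \frac{26 + 71}{r{\left(\left(-2 - 1\right) + 1 \right)} + 48} = \left(-34\right) \left(-23\right) + \frac{26 + 71}{\frac{2 \left(\left(-2 - 1\right) + 1\right)}{4 + \left(\left(-2 - 1\right) + 1\right)} + 48} = 782 + \frac{97}{\frac{2 \left(-3 + 1\right)}{4 + \left(-3 + 1\right)} + 48} = 782 + \frac{97}{2 \left(-2\right) \frac{1}{4 - 2} + 48} = 782 + \frac{97}{2 \left(-2\right) \frac{1}{2} + 48} = 782 + \frac{97}{-2 + 48} = 782 + \frac{97}{46} = \frac{36069}{46}$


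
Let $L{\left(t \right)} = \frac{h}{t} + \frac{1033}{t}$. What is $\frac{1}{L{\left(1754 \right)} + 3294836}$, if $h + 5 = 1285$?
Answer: $\frac{1754}{5779144657} \approx 3.0351 \cdot 10^{-7}$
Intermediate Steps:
$h = 1280$ ($h = -5 + 1285 = 1280$)
$L{\left(t \right)} = \frac{2313}{t}$ ($L{\left(t \right)} = \frac{1280}{t} + \frac{1033}{t} = \frac{2313}{t}$)
$\frac{1}{L{\left(1754 \right)} + 3294836} = \frac{1}{\frac{2313}{1754} + 3294836} = \frac{1}{\frac{5779144657}{1754}} = \frac{1754}{5779144657}$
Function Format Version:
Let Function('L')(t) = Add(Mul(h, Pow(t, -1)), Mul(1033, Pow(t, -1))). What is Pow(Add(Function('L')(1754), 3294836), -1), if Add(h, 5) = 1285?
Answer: Rational(1754, 5779144657) ≈ 3.0351e-7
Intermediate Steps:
h = 1280 (h = Add(-5, 1285) = 1280)
Function('L')(t) = Mul(2313, Pow(t, -1)) (Function('L')(t) = Add(Mul(1280, Pow(t, -1)), Mul(1033, Pow(t, -1))) = Mul(2313, Pow(t, -1)))
Pow(Add(Function('L')(1754), 3294836), -1) = Pow(Add(Mul(2313, Pow(1754, -1)), 3294836), -1) = Pow(Add(Mul(2313, Rational(1, 1754)), 3294836), -1) = Pow(Add(Rational(2313, 1754), 3294836), -1) = Pow(Rational(5779144657, 1754), -1) = Rational(1754, 5779144657)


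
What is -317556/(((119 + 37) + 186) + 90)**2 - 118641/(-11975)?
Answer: 509403469/62078400 ≈ 8.2058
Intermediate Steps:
-317556/(((119 + 37) + 186) + 90)**2 - 118641/(-11975) = -317556/((156 + 186) + 90)**2 - 118641*(-1/11975) = -317556/(342 + 90)**2 + 118641/11975 = -317556/(432**2) + 118641/11975 = -317556/186624 + 118641/11975 = -317556*1/186624 + 118641/11975 = -8821/5184 + 118641/11975 = 509403469/62078400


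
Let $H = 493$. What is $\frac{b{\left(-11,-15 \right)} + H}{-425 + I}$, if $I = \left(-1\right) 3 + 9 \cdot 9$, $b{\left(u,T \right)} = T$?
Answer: $- \frac{478}{347} \approx -1.3775$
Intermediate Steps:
$I = 78$ ($I = -3 + 81 = 78$)
$\frac{b{\left(-11,-15 \right)} + H}{-425 + I} = \frac{-15 + 493}{-425 + 78} = \frac{478}{-347} = 478 \left(- \frac{1}{347}\right) = - \frac{478}{347}$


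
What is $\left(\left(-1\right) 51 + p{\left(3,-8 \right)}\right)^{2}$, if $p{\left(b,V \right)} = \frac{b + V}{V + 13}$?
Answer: $2704$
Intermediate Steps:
$p{\left(b,V \right)} = \frac{V + b}{13 + V}$
$\left(\left(-1\right) 51 + p{\left(3,-8 \right)}\right)^{2} = \left(\left(-1\right) 51 + \frac{-8 + 3}{13 - 8}\right)^{2} = \left(-51 + \frac{1}{5} \left(-5\right)\right)^{2} = \left(-51 - 1\right)^{2} = \left(-52\right)^{2} = 2704$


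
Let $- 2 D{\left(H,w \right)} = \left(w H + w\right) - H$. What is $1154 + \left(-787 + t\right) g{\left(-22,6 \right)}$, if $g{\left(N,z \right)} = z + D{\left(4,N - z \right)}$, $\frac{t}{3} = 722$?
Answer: $108716$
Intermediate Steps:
$t = 2166$ ($t = 3 \cdot 722 = 2166$)
$D{\left(H,w \right)} = \frac{H}{2} - \frac{w}{2} - \frac{H w}{2}$ ($D{\left(H,w \right)} = - \frac{\left(w H + w\right) - H}{2} = - \frac{\left(H w + w\right) - H}{2} = - \frac{\left(w + H w\right) - H}{2} = - \frac{w - H + H w}{2} = \frac{H}{2} - \frac{w}{2} - \frac{H w}{2}$)
$g{\left(N,z \right)} = 2 - \frac{5 N}{2} + \frac{7 z}{2}$ ($g{\left(N,z \right)} = z - \left(-2 + \frac{5 \left(N - z\right)}{2}\right) = z - \left(-2 - \frac{5 z}{2} + \frac{5 N}{2}\right) = z + \left(2 - \frac{5 N}{2} + \frac{5 z}{2}\right) = 2 - \frac{5 N}{2} + \frac{7 z}{2}$)
$1154 + \left(-787 + t\right) g{\left(-22,6 \right)} = 1154 + \left(-787 + 2166\right) \left(2 - -55 + \frac{7}{2} \cdot 6\right) = 1154 + 1379 \left(2 + 55 + 21\right) = 1154 + 1379 \cdot 78 = 1154 + 107562 = 108716$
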